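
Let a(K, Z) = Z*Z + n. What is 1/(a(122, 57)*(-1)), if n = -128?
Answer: -1/3121 ≈ -0.00032041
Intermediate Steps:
a(K, Z) = -128 + Z² (a(K, Z) = Z*Z - 128 = Z² - 128 = -128 + Z²)
1/(a(122, 57)*(-1)) = 1/((-128 + 57²)*(-1)) = 1/((-128 + 3249)*(-1)) = 1/(3121*(-1)) = 1/(-3121) = -1/3121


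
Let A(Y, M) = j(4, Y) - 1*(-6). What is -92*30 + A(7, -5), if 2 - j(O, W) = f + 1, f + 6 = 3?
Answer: -2750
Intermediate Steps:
f = -3 (f = -6 + 3 = -3)
j(O, W) = 4 (j(O, W) = 2 - (-3 + 1) = 2 - 1*(-2) = 2 + 2 = 4)
A(Y, M) = 10 (A(Y, M) = 4 - 1*(-6) = 4 + 6 = 10)
-92*30 + A(7, -5) = -92*30 + 10 = -2760 + 10 = -2750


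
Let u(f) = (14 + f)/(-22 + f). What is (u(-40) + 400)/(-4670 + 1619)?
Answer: -12413/94581 ≈ -0.13124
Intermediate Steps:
u(f) = (14 + f)/(-22 + f)
(u(-40) + 400)/(-4670 + 1619) = ((14 - 40)/(-22 - 40) + 400)/(-4670 + 1619) = (-26/(-62) + 400)/(-3051) = (-1/62*(-26) + 400)*(-1/3051) = (13/31 + 400)*(-1/3051) = (12413/31)*(-1/3051) = -12413/94581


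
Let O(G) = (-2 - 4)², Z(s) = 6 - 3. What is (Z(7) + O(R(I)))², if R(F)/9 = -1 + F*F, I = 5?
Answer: 1521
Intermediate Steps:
Z(s) = 3
R(F) = -9 + 9*F² (R(F) = 9*(-1 + F*F) = 9*(-1 + F²) = -9 + 9*F²)
O(G) = 36 (O(G) = (-6)² = 36)
(Z(7) + O(R(I)))² = (3 + 36)² = 39² = 1521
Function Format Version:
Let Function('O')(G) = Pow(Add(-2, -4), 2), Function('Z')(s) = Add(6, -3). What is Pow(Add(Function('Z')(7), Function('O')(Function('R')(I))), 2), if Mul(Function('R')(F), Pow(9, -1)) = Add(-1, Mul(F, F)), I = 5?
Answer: 1521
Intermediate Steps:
Function('Z')(s) = 3
Function('R')(F) = Add(-9, Mul(9, Pow(F, 2))) (Function('R')(F) = Mul(9, Add(-1, Mul(F, F))) = Mul(9, Add(-1, Pow(F, 2))) = Add(-9, Mul(9, Pow(F, 2))))
Function('O')(G) = 36 (Function('O')(G) = Pow(-6, 2) = 36)
Pow(Add(Function('Z')(7), Function('O')(Function('R')(I))), 2) = Pow(Add(3, 36), 2) = Pow(39, 2) = 1521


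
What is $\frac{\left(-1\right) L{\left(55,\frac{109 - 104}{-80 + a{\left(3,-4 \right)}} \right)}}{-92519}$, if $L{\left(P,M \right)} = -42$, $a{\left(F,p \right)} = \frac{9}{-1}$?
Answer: $- \frac{6}{13217} \approx -0.00045396$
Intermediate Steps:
$a{\left(F,p \right)} = -9$ ($a{\left(F,p \right)} = 9 \left(-1\right) = -9$)
$\frac{\left(-1\right) L{\left(55,\frac{109 - 104}{-80 + a{\left(3,-4 \right)}} \right)}}{-92519} = \frac{\left(-1\right) \left(-42\right)}{-92519} = 42 \left(- \frac{1}{92519}\right) = - \frac{6}{13217}$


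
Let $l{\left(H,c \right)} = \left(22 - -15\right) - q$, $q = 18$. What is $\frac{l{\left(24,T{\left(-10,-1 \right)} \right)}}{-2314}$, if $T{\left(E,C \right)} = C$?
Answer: $- \frac{19}{2314} \approx -0.0082109$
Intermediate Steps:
$l{\left(H,c \right)} = 19$ ($l{\left(H,c \right)} = \left(22 - -15\right) - 18 = \left(22 + 15\right) - 18 = 37 - 18 = 19$)
$\frac{l{\left(24,T{\left(-10,-1 \right)} \right)}}{-2314} = \frac{19}{-2314} = 19 \left(- \frac{1}{2314}\right) = - \frac{19}{2314}$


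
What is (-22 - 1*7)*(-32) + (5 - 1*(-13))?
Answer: 946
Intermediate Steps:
(-22 - 1*7)*(-32) + (5 - 1*(-13)) = (-22 - 7)*(-32) + (5 + 13) = -29*(-32) + 18 = 928 + 18 = 946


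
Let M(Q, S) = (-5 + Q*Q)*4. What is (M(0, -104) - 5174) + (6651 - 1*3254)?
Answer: -1797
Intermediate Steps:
M(Q, S) = -20 + 4*Q**2 (M(Q, S) = (-5 + Q**2)*4 = -20 + 4*Q**2)
(M(0, -104) - 5174) + (6651 - 1*3254) = ((-20 + 4*0**2) - 5174) + (6651 - 1*3254) = ((-20 + 4*0) - 5174) + (6651 - 3254) = ((-20 + 0) - 5174) + 3397 = (-20 - 5174) + 3397 = -5194 + 3397 = -1797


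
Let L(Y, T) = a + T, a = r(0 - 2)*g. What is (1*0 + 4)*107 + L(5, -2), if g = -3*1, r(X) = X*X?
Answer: 414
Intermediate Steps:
r(X) = X**2
g = -3
a = -12 (a = (0 - 2)**2*(-3) = (-2)**2*(-3) = 4*(-3) = -12)
L(Y, T) = -12 + T
(1*0 + 4)*107 + L(5, -2) = (1*0 + 4)*107 + (-12 - 2) = (0 + 4)*107 - 14 = 4*107 - 14 = 428 - 14 = 414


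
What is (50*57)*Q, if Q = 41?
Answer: 116850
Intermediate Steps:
(50*57)*Q = (50*57)*41 = 2850*41 = 116850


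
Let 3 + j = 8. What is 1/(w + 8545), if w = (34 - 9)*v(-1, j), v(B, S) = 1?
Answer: 1/8570 ≈ 0.00011669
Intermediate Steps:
j = 5 (j = -3 + 8 = 5)
w = 25 (w = (34 - 9)*1 = 25*1 = 25)
1/(w + 8545) = 1/(25 + 8545) = 1/8570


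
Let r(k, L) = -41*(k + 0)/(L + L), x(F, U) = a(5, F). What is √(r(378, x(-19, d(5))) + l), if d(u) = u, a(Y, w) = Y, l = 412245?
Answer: 6*√285205/5 ≈ 640.86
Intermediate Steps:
x(F, U) = 5
r(k, L) = -41*k/(2*L)
√(r(378, x(-19, d(5))) + l) = √(-41/2*378/5 + 412245) = √(-41/2*378*⅕ + 412245) = √(-7749/5 + 412245) = √(2053476/5) = 6*√285205/5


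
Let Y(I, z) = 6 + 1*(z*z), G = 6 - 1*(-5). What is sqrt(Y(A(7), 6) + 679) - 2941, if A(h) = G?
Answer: -2941 + sqrt(721) ≈ -2914.1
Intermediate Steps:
G = 11 (G = 6 + 5 = 11)
A(h) = 11
Y(I, z) = 6 + z**2 (Y(I, z) = 6 + 1*z**2 = 6 + z**2)
sqrt(Y(A(7), 6) + 679) - 2941 = sqrt((6 + 6**2) + 679) - 2941 = sqrt((6 + 36) + 679) - 2941 = sqrt(42 + 679) - 2941 = sqrt(721) - 2941 = -2941 + sqrt(721)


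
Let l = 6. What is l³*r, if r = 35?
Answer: 7560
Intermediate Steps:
l³*r = 6³*35 = 216*35 = 7560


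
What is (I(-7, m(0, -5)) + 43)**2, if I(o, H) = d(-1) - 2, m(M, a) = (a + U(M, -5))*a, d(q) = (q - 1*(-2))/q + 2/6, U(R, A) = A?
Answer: 14641/9 ≈ 1626.8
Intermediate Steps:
d(q) = 1/3 + (2 + q)/q (d(q) = (q + 2)/q + 2*(1/6) = (2 + q)/q + 1/3 = 1/3 + (2 + q)/q)
m(M, a) = a*(-5 + a) (m(M, a) = (a - 5)*a = (-5 + a)*a = a*(-5 + a))
I(o, H) = -8/3 (I(o, H) = (4/3 + 2/(-1)) - 2 = (4/3 + 2*(-1)) - 2 = (4/3 - 2) - 2 = -2/3 - 2 = -8/3)
(I(-7, m(0, -5)) + 43)**2 = (-8/3 + 43)**2 = (121/3)**2 = 14641/9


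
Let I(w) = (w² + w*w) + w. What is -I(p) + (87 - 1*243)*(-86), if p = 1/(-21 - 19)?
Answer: 10732819/800 ≈ 13416.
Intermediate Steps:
p = -1/40 (p = 1/(-40) = -1/40 ≈ -0.025000)
I(w) = w + 2*w² (I(w) = (w² + w²) + w = 2*w² + w = w + 2*w²)
-I(p) + (87 - 1*243)*(-86) = -(-1)*(1 + 2*(-1/40))/40 + (87 - 1*243)*(-86) = -(-1)*(1 - 1/20)/40 + (87 - 243)*(-86) = -(-1)*19/(40*20) - 156*(-86) = -1*(-19/800) + 13416 = 19/800 + 13416 = 10732819/800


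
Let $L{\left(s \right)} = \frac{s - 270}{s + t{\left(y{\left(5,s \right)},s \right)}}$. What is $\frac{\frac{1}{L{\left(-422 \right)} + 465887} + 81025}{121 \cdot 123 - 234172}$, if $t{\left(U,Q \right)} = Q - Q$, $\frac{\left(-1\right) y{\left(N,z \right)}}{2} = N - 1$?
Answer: $- \frac{7964960305786}{21556657580367} \approx -0.36949$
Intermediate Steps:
$y{\left(N,z \right)} = 2 - 2 N$ ($y{\left(N,z \right)} = - 2 \left(N - 1\right) = - 2 \left(-1 + N\right) = 2 - 2 N$)
$t{\left(U,Q \right)} = 0$
$L{\left(s \right)} = \frac{-270 + s}{s}$ ($L{\left(s \right)} = \frac{s - 270}{s + 0} = \frac{-270 + s}{s}$)
$\frac{\frac{1}{L{\left(-422 \right)} + 465887} + 81025}{121 \cdot 123 - 234172} = \frac{\frac{1}{\frac{-270 - 422}{-422} + 465887} + 81025}{121 \cdot 123 - 234172} = \frac{\frac{1}{\left(- \frac{1}{422}\right) \left(-692\right) + 465887} + 81025}{14883 - 234172} = \frac{\frac{1}{\frac{346}{211} + 465887} + 81025}{-219289} = \left(\frac{1}{\frac{98302503}{211}} + 81025\right) \left(- \frac{1}{219289}\right) = \left(\frac{211}{98302503} + 81025\right) \left(- \frac{1}{219289}\right) = \frac{7964960305786}{98302503} \left(- \frac{1}{219289}\right) = - \frac{7964960305786}{21556657580367}$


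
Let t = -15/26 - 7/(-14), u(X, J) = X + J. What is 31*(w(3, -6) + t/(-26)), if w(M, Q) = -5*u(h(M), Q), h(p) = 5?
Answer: 52421/338 ≈ 155.09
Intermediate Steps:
u(X, J) = J + X
t = -1/13 (t = -15*1/26 - 7*(-1/14) = -15/26 + 1/2 = -1/13 ≈ -0.076923)
w(M, Q) = -25 - 5*Q (w(M, Q) = -5*(Q + 5) = -5*(5 + Q) = -25 - 5*Q)
31*(w(3, -6) + t/(-26)) = 31*((-25 - 5*(-6)) - 1/13/(-26)) = 31*((-25 + 30) - 1/13*(-1/26)) = 31*(5 + 1/338) = 31*(1691/338) = 52421/338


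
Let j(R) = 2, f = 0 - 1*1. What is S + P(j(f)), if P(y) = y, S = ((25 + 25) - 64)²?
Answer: 198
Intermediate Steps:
f = -1 (f = 0 - 1 = -1)
S = 196 (S = (50 - 64)² = (-14)² = 196)
S + P(j(f)) = 196 + 2 = 198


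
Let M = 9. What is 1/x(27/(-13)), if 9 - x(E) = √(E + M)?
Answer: 13/107 + √130/321 ≈ 0.15701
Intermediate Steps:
x(E) = 9 - √(9 + E) (x(E) = 9 - √(E + 9) = 9 - √(9 + E))
1/x(27/(-13)) = 1/(9 - √(9 + 27/(-13))) = 1/(9 - √(9 + 27*(-1/13))) = 1/(9 - √(9 - 27/13)) = 1/(9 - √(90/13)) = 1/(9 - 3*√130/13)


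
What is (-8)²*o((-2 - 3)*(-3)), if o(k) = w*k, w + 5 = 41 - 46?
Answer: -9600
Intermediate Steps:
w = -10 (w = -5 + (41 - 46) = -5 - 5 = -10)
o(k) = -10*k
(-8)²*o((-2 - 3)*(-3)) = (-8)²*(-10*(-2 - 3)*(-3)) = 64*(-(-50)*(-3)) = 64*(-10*15) = 64*(-150) = -9600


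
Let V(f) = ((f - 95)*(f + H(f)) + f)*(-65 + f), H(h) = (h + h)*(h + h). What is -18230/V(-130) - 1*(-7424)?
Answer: 2197705634017/296027160 ≈ 7424.0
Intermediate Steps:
H(h) = 4*h**2 (H(h) = (2*h)*(2*h) = 4*h**2)
V(f) = (-65 + f)*(f + (-95 + f)*(f + 4*f**2)) (V(f) = ((f - 95)*(f + 4*f**2) + f)*(-65 + f) = ((-95 + f)*(f + 4*f**2) + f)*(-65 + f) = (f + (-95 + f)*(f + 4*f**2))*(-65 + f) = (-65 + f)*(f + (-95 + f)*(f + 4*f**2)))
-18230/V(-130) - 1*(-7424) = -18230*(-1/(130*(6110 - 639*(-130)**2 + 4*(-130)**3 + 24541*(-130)))) - 1*(-7424) = -18230*(-1/(130*(6110 - 639*16900 + 4*(-2197000) - 3190330))) + 7424 = -18230*(-1/(130*(6110 - 10799100 - 8788000 - 3190330))) + 7424 = -18230/((-130*(-22771320))) + 7424 = -18230/2960271600 + 7424 = -18230*1/2960271600 + 7424 = -1823/296027160 + 7424 = 2197705634017/296027160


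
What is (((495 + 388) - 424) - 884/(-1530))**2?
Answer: 427703761/2025 ≈ 2.1121e+5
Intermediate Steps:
(((495 + 388) - 424) - 884/(-1530))**2 = ((883 - 424) - 884*(-1/1530))**2 = (459 + 26/45)**2 = (20681/45)**2 = 427703761/2025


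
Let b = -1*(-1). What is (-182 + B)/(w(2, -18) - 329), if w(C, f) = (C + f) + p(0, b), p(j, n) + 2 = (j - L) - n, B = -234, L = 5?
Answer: 416/353 ≈ 1.1785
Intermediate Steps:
b = 1
p(j, n) = -7 + j - n (p(j, n) = -2 + ((j - 1*5) - n) = -2 + ((j - 5) - n) = -2 + ((-5 + j) - n) = -2 + (-5 + j - n) = -7 + j - n)
w(C, f) = -8 + C + f (w(C, f) = (C + f) + (-7 + 0 - 1*1) = (C + f) + (-7 + 0 - 1) = (C + f) - 8 = -8 + C + f)
(-182 + B)/(w(2, -18) - 329) = (-182 - 234)/((-8 + 2 - 18) - 329) = -416/(-24 - 329) = -416/(-353) = -416*(-1/353) = 416/353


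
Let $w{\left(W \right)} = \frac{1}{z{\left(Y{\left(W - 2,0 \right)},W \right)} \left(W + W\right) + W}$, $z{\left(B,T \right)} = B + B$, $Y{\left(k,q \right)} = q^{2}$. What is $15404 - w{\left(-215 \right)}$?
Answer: $\frac{3311861}{215} \approx 15404.0$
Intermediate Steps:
$z{\left(B,T \right)} = 2 B$
$w{\left(W \right)} = \frac{1}{W}$ ($w{\left(W \right)} = \frac{1}{2 \cdot 0^{2} \left(W + W\right) + W} = \frac{1}{2 \cdot 0 \cdot 2 W + W} = \frac{1}{0 \cdot 2 W + W} = \frac{1}{0 + W} = \frac{1}{W}$)
$15404 - w{\left(-215 \right)} = 15404 - \frac{1}{-215} = 15404 - - \frac{1}{215} = 15404 + \frac{1}{215} = \frac{3311861}{215}$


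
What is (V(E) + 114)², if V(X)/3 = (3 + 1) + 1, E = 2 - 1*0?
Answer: 16641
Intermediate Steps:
E = 2 (E = 2 + 0 = 2)
V(X) = 15 (V(X) = 3*((3 + 1) + 1) = 3*(4 + 1) = 3*5 = 15)
(V(E) + 114)² = (15 + 114)² = 129² = 16641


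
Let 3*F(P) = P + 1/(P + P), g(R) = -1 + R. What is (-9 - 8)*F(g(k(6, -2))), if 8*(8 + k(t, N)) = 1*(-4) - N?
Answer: 7803/148 ≈ 52.723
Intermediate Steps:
k(t, N) = -17/2 - N/8 (k(t, N) = -8 + (1*(-4) - N)/8 = -8 + (-4 - N)/8 = -8 + (-½ - N/8) = -17/2 - N/8)
F(P) = P/3 + 1/(6*P) (F(P) = (P + 1/(P + P))/3 = (P + 1/(2*P))/3 = P/3 + 1/(6*P))
(-9 - 8)*F(g(k(6, -2))) = (-9 - 8)*((-1 + (-17/2 - ⅛*(-2)))/3 + 1/(6*(-1 + (-17/2 - ⅛*(-2))))) = -17*((-1 + (-17/2 + ¼))/3 + 1/(6*(-1 + (-17/2 + ¼)))) = -17*((-1 - 33/4)/3 + 1/(6*(-1 - 33/4))) = -17*((⅓)*(-37/4) + 1/(6*(-37/4))) = -17*(-37/12 + (⅙)*(-4/37)) = -17*(-37/12 - 2/111) = -17*(-459/148) = 7803/148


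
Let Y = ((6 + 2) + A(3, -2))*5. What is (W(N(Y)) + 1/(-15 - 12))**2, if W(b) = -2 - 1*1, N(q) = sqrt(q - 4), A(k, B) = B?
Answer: 6724/729 ≈ 9.2236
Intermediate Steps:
Y = 30 (Y = ((6 + 2) - 2)*5 = (8 - 2)*5 = 6*5 = 30)
N(q) = sqrt(-4 + q)
W(b) = -3 (W(b) = -2 - 1 = -3)
(W(N(Y)) + 1/(-15 - 12))**2 = (-3 + 1/(-15 - 12))**2 = (-3 + 1/(-27))**2 = (-3 - 1/27)**2 = (-82/27)**2 = 6724/729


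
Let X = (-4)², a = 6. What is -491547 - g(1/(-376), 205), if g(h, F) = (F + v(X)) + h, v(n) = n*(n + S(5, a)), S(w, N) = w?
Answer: -185025087/376 ≈ -4.9209e+5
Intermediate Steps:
X = 16
v(n) = n*(5 + n) (v(n) = n*(n + 5) = n*(5 + n))
g(h, F) = 336 + F + h (g(h, F) = (F + 16*(5 + 16)) + h = (F + 16*21) + h = (F + 336) + h = (336 + F) + h = 336 + F + h)
-491547 - g(1/(-376), 205) = -491547 - (336 + 205 + 1/(-376)) = -491547 - (336 + 205 - 1/376) = -491547 - 1*203415/376 = -491547 - 203415/376 = -185025087/376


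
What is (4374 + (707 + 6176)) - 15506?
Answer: -4249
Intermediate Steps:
(4374 + (707 + 6176)) - 15506 = (4374 + 6883) - 15506 = 11257 - 15506 = -4249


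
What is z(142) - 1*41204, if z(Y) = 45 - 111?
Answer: -41270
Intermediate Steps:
z(Y) = -66
z(142) - 1*41204 = -66 - 1*41204 = -66 - 41204 = -41270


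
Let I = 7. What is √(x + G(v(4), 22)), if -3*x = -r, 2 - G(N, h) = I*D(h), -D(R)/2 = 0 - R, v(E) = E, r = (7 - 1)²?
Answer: 7*I*√6 ≈ 17.146*I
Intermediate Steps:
r = 36 (r = 6² = 36)
D(R) = 2*R (D(R) = -2*(0 - R) = -(-2)*R = 2*R)
G(N, h) = 2 - 14*h (G(N, h) = 2 - 7*2*h = 2 - 14*h)
x = 12 (x = -(-1)*36/3 = -⅓*(-36) = 12)
√(x + G(v(4), 22)) = √(12 + (2 - 14*22)) = √(12 + (2 - 308)) = √(12 - 306) = √(-294) = 7*I*√6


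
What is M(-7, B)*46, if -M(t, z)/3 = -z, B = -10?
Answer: -1380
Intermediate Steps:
M(t, z) = 3*z (M(t, z) = -(-3)*z = 3*z)
M(-7, B)*46 = (3*(-10))*46 = -30*46 = -1380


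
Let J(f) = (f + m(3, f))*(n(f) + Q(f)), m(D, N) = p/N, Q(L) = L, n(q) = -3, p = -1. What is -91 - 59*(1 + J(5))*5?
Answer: -3218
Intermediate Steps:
m(D, N) = -1/N
J(f) = (-3 + f)*(f - 1/f) (J(f) = (f - 1/f)*(-3 + f) = (-3 + f)*(f - 1/f))
-91 - 59*(1 + J(5))*5 = -91 - 59*(1 + (-1 + 5² - 3*5 + 3/5))*5 = -91 - 59*(1 + (-1 + 25 - 15 + 3*(⅕)))*5 = -91 - 59*(1 + (-1 + 25 - 15 + ⅗))*5 = -91 - 59*(1 + 48/5)*5 = -91 - 3127*5/5 = -91 - 59*53 = -91 - 3127 = -3218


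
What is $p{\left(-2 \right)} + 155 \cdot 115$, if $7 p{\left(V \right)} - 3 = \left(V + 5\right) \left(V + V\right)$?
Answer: $\frac{124766}{7} \approx 17824.0$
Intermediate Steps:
$p{\left(V \right)} = \frac{3}{7} + \frac{2 V \left(5 + V\right)}{7}$ ($p{\left(V \right)} = \frac{3}{7} + \frac{\left(V + 5\right) \left(V + V\right)}{7} = \frac{3}{7} + \frac{\left(5 + V\right) 2 V}{7} = \frac{3}{7} + \frac{2 V \left(5 + V\right)}{7}$)
$p{\left(-2 \right)} + 155 \cdot 115 = \left(\frac{3}{7} + \frac{2 \left(-2\right)^{2}}{7} + \frac{10}{7} \left(-2\right)\right) + 155 \cdot 115 = \left(\frac{3}{7} + \frac{2}{7} \cdot 4 - \frac{20}{7}\right) + 17825 = \left(\frac{3}{7} + \frac{8}{7} - \frac{20}{7}\right) + 17825 = - \frac{9}{7} + 17825 = \frac{124766}{7}$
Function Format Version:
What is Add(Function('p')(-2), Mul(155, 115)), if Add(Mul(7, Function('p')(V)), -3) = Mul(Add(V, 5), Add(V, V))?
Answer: Rational(124766, 7) ≈ 17824.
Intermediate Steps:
Function('p')(V) = Add(Rational(3, 7), Mul(Rational(2, 7), V, Add(5, V))) (Function('p')(V) = Add(Rational(3, 7), Mul(Rational(1, 7), Mul(Add(V, 5), Add(V, V)))) = Add(Rational(3, 7), Mul(Rational(1, 7), Mul(Add(5, V), Mul(2, V)))) = Add(Rational(3, 7), Mul(Rational(1, 7), Mul(2, V, Add(5, V)))) = Add(Rational(3, 7), Mul(Rational(2, 7), V, Add(5, V))))
Add(Function('p')(-2), Mul(155, 115)) = Add(Add(Rational(3, 7), Mul(Rational(2, 7), Pow(-2, 2)), Mul(Rational(10, 7), -2)), Mul(155, 115)) = Add(Add(Rational(3, 7), Mul(Rational(2, 7), 4), Rational(-20, 7)), 17825) = Add(Add(Rational(3, 7), Rational(8, 7), Rational(-20, 7)), 17825) = Add(Rational(-9, 7), 17825) = Rational(124766, 7)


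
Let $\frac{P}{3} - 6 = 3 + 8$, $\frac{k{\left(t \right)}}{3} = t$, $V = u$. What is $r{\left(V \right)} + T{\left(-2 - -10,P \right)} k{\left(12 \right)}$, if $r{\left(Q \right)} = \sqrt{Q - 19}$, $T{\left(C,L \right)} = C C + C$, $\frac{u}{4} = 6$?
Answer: $2592 + \sqrt{5} \approx 2594.2$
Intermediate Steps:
$u = 24$ ($u = 4 \cdot 6 = 24$)
$V = 24$
$k{\left(t \right)} = 3 t$
$P = 51$ ($P = 18 + 3 \left(3 + 8\right) = 18 + 3 \cdot 11 = 18 + 33 = 51$)
$T{\left(C,L \right)} = C + C^{2}$ ($T{\left(C,L \right)} = C^{2} + C = C + C^{2}$)
$r{\left(Q \right)} = \sqrt{-19 + Q}$
$r{\left(V \right)} + T{\left(-2 - -10,P \right)} k{\left(12 \right)} = \sqrt{-19 + 24} + \left(-2 - -10\right) \left(1 - -8\right) 3 \cdot 12 = \sqrt{5} + \left(-2 + 10\right) \left(1 + \left(-2 + 10\right)\right) 36 = \sqrt{5} + 8 \left(1 + 8\right) 36 = \sqrt{5} + 8 \cdot 9 \cdot 36 = \sqrt{5} + 72 \cdot 36 = \sqrt{5} + 2592 = 2592 + \sqrt{5}$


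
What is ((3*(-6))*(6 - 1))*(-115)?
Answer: 10350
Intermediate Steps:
((3*(-6))*(6 - 1))*(-115) = -18*5*(-115) = -90*(-115) = 10350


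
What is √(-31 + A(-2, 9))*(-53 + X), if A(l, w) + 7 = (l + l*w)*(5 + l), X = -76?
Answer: -903*I*√2 ≈ -1277.0*I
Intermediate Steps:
A(l, w) = -7 + (5 + l)*(l + l*w) (A(l, w) = -7 + (l + l*w)*(5 + l) = -7 + (5 + l)*(l + l*w))
√(-31 + A(-2, 9))*(-53 + X) = √(-31 + (-7 + (-2)² + 5*(-2) + 9*(-2)² + 5*(-2)*9))*(-53 - 76) = √(-31 + (-7 + 4 - 10 + 9*4 - 90))*(-129) = √(-31 + (-7 + 4 - 10 + 36 - 90))*(-129) = √(-31 - 67)*(-129) = √(-98)*(-129) = (7*I*√2)*(-129) = -903*I*√2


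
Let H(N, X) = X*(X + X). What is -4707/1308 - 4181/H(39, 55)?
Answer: -5657683/1318900 ≈ -4.2897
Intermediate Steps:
H(N, X) = 2*X² (H(N, X) = X*(2*X) = 2*X²)
-4707/1308 - 4181/H(39, 55) = -4707/1308 - 4181/(2*55²) = -4707*1/1308 - 4181/(2*3025) = -1569/436 - 4181/6050 = -5657683/1318900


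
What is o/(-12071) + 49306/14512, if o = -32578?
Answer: 533972331/87587176 ≈ 6.0965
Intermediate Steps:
o/(-12071) + 49306/14512 = -32578/(-12071) + 49306/14512 = -32578*(-1/12071) + 49306*(1/14512) = 32578/12071 + 24653/7256 = 533972331/87587176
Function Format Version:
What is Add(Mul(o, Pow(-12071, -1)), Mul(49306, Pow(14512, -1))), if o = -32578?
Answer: Rational(533972331, 87587176) ≈ 6.0965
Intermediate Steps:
Add(Mul(o, Pow(-12071, -1)), Mul(49306, Pow(14512, -1))) = Add(Mul(-32578, Pow(-12071, -1)), Mul(49306, Pow(14512, -1))) = Add(Mul(-32578, Rational(-1, 12071)), Mul(49306, Rational(1, 14512))) = Add(Rational(32578, 12071), Rational(24653, 7256)) = Rational(533972331, 87587176)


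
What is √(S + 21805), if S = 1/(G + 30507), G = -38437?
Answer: √1371205236570/7930 ≈ 147.67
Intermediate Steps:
S = -1/7930 (S = 1/(-38437 + 30507) = 1/(-7930) = -1/7930 ≈ -0.00012610)
√(S + 21805) = √(-1/7930 + 21805) = √(172913649/7930) = √1371205236570/7930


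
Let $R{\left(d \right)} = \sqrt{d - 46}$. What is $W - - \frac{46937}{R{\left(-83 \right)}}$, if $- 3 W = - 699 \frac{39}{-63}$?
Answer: $- \frac{3029}{21} - \frac{46937 i \sqrt{129}}{129} \approx -144.24 - 4132.6 i$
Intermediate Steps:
$R{\left(d \right)} = \sqrt{-46 + d}$
$W = - \frac{3029}{21}$ ($W = - \frac{\left(-699\right) \frac{39}{-63}}{3} = - \frac{\left(-699\right) 39 \left(- \frac{1}{63}\right)}{3} = - \frac{\left(-699\right) \left(- \frac{13}{21}\right)}{3} = \left(- \frac{1}{3}\right) \frac{3029}{7} = - \frac{3029}{21} \approx -144.24$)
$W - - \frac{46937}{R{\left(-83 \right)}} = - \frac{3029}{21} - - \frac{46937}{\sqrt{-46 - 83}} = - \frac{3029}{21} - - \frac{46937}{\sqrt{-129}} = - \frac{3029}{21} - - \frac{46937}{i \sqrt{129}} = - \frac{3029}{21} - - 46937 \left(- \frac{i \sqrt{129}}{129}\right) = - \frac{3029}{21} - \frac{46937 i \sqrt{129}}{129}$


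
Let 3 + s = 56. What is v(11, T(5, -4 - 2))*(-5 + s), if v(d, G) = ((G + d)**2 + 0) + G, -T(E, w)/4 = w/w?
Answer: 2160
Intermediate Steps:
s = 53 (s = -3 + 56 = 53)
T(E, w) = -4 (T(E, w) = -4*w/w = -4*1 = -4)
v(d, G) = G + (G + d)**2 (v(d, G) = (G + d)**2 + G = G + (G + d)**2)
v(11, T(5, -4 - 2))*(-5 + s) = (-4 + (-4 + 11)**2)*(-5 + 53) = (-4 + 7**2)*48 = (-4 + 49)*48 = 45*48 = 2160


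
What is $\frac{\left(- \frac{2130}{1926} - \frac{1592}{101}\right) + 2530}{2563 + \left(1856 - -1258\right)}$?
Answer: $\frac{11639749}{26293431} \approx 0.44269$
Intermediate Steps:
$\frac{\left(- \frac{2130}{1926} - \frac{1592}{101}\right) + 2530}{2563 + \left(1856 - -1258\right)} = \frac{\left(\left(-2130\right) \frac{1}{1926} - \frac{1592}{101}\right) + 2530}{2563 + \left(1856 + 1258\right)} = \frac{\left(- \frac{355}{321} - \frac{1592}{101}\right) + 2530}{2563 + 3114} = \frac{- \frac{546887}{32421} + 2530}{5677} = \frac{81478243}{32421} \cdot \frac{1}{5677} = \frac{11639749}{26293431}$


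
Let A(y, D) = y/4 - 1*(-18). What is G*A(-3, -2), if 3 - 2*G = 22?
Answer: -1311/8 ≈ -163.88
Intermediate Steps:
G = -19/2 (G = 3/2 - ½*22 = 3/2 - 11 = -19/2 ≈ -9.5000)
A(y, D) = 18 + y/4 (A(y, D) = y*(¼) + 18 = y/4 + 18 = 18 + y/4)
G*A(-3, -2) = -19*(18 + (¼)*(-3))/2 = -19*(18 - ¾)/2 = -19/2*69/4 = -1311/8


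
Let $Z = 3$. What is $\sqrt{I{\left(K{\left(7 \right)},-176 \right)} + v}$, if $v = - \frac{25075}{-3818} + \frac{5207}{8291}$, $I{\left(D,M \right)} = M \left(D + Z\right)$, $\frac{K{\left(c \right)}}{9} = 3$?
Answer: $\frac{i \sqrt{5283568460155587582}}{31655038} \approx 72.614 i$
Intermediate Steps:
$K{\left(c \right)} = 27$ ($K{\left(c \right)} = 9 \cdot 3 = 27$)
$I{\left(D,M \right)} = M \left(3 + D\right)$ ($I{\left(D,M \right)} = M \left(D + 3\right) = M \left(3 + D\right)$)
$v = \frac{227777151}{31655038}$ ($v = \left(-25075\right) \left(- \frac{1}{3818}\right) + 5207 \cdot \frac{1}{8291} = \frac{25075}{3818} + \frac{5207}{8291} = \frac{227777151}{31655038} \approx 7.1956$)
$\sqrt{I{\left(K{\left(7 \right)},-176 \right)} + v} = \sqrt{- 176 \left(3 + 27\right) + \frac{227777151}{31655038}} = \sqrt{\left(-176\right) 30 + \frac{227777151}{31655038}} = \sqrt{-5280 + \frac{227777151}{31655038}} = \sqrt{- \frac{166910823489}{31655038}} = \frac{i \sqrt{5283568460155587582}}{31655038}$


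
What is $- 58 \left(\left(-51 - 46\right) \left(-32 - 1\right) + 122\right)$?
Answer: $-192734$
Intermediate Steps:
$- 58 \left(\left(-51 - 46\right) \left(-32 - 1\right) + 122\right) = - 58 \left(\left(-97\right) \left(-33\right) + 122\right) = - 58 \left(3201 + 122\right) = \left(-58\right) 3323 = -192734$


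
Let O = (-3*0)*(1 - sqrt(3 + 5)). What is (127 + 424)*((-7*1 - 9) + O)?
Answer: -8816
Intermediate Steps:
O = 0 (O = 0*(1 - sqrt(8)) = 0*(1 - 2*sqrt(2)) = 0)
(127 + 424)*((-7*1 - 9) + O) = (127 + 424)*((-7*1 - 9) + 0) = 551*((-7 - 9) + 0) = 551*(-16 + 0) = 551*(-16) = -8816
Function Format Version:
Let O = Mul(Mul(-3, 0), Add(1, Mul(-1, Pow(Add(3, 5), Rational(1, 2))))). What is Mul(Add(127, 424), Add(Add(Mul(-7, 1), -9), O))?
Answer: -8816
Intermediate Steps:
O = 0 (O = Mul(0, Add(1, Mul(-1, Pow(8, Rational(1, 2))))) = Mul(0, Add(1, Mul(-1, Mul(2, Pow(2, Rational(1, 2)))))) = Mul(0, Add(1, Mul(-2, Pow(2, Rational(1, 2))))) = 0)
Mul(Add(127, 424), Add(Add(Mul(-7, 1), -9), O)) = Mul(Add(127, 424), Add(Add(Mul(-7, 1), -9), 0)) = Mul(551, Add(Add(-7, -9), 0)) = Mul(551, Add(-16, 0)) = Mul(551, -16) = -8816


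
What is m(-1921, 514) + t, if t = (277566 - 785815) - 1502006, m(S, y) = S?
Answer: -2012176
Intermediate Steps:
t = -2010255 (t = -508249 - 1502006 = -2010255)
m(-1921, 514) + t = -1921 - 2010255 = -2012176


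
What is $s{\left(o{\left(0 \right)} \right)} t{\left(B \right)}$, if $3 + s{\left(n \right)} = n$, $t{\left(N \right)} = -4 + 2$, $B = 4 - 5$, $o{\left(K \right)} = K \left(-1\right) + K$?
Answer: $6$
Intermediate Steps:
$o{\left(K \right)} = 0$ ($o{\left(K \right)} = - K + K = 0$)
$B = -1$ ($B = 4 - 5 = -1$)
$t{\left(N \right)} = -2$
$s{\left(n \right)} = -3 + n$
$s{\left(o{\left(0 \right)} \right)} t{\left(B \right)} = \left(-3 + 0\right) \left(-2\right) = \left(-3\right) \left(-2\right) = 6$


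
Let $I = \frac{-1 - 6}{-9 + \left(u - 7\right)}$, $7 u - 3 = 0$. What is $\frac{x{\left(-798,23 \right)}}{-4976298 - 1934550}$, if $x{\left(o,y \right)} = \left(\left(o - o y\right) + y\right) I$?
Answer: $- \frac{123053}{107611776} \approx -0.0011435$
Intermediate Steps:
$u = \frac{3}{7}$ ($u = \frac{3}{7} + \frac{1}{7} \cdot 0 = \frac{3}{7} + 0 = \frac{3}{7} \approx 0.42857$)
$I = \frac{49}{109}$ ($I = \frac{-1 - 6}{-9 + \left(\frac{3}{7} - 7\right)} = - \frac{7}{-9 - \frac{46}{7}} = - \frac{7}{- \frac{109}{7}} = \left(-7\right) \left(- \frac{7}{109}\right) = \frac{49}{109} \approx 0.44954$)
$x{\left(o,y \right)} = \frac{49 o}{109} + \frac{49 y}{109} - \frac{49 o y}{109}$ ($x{\left(o,y \right)} = \left(\left(o - o y\right) + y\right) \frac{49}{109} = \left(o + y - o y\right) \frac{49}{109} = \frac{49 o}{109} + \frac{49 y}{109} - \frac{49 o y}{109}$)
$\frac{x{\left(-798,23 \right)}}{-4976298 - 1934550} = \frac{\frac{49}{109} \left(-798\right) + \frac{49}{109} \cdot 23 - \left(- \frac{39102}{109}\right) 23}{-4976298 - 1934550} = \frac{- \frac{39102}{109} + \frac{1127}{109} + \frac{899346}{109}}{-6910848} = \frac{861371}{109} \left(- \frac{1}{6910848}\right) = - \frac{123053}{107611776}$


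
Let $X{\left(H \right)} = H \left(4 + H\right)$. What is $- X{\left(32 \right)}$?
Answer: $-1152$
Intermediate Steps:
$- X{\left(32 \right)} = - 32 \left(4 + 32\right) = - 32 \cdot 36 = \left(-1\right) 1152 = -1152$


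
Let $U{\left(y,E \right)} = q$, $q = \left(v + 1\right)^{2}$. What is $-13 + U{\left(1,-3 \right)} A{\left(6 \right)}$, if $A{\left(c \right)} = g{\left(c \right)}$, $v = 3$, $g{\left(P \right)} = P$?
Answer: $83$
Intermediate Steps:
$A{\left(c \right)} = c$
$q = 16$ ($q = \left(3 + 1\right)^{2} = 4^{2} = 16$)
$U{\left(y,E \right)} = 16$
$-13 + U{\left(1,-3 \right)} A{\left(6 \right)} = -13 + 16 \cdot 6 = -13 + 96 = 83$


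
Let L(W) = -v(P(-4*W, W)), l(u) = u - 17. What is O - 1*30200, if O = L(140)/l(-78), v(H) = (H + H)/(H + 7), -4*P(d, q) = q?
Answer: -1147599/38 ≈ -30200.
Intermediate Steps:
P(d, q) = -q/4
l(u) = -17 + u
v(H) = 2*H/(7 + H) (v(H) = (2*H)/(7 + H) = 2*H/(7 + H))
L(W) = W/(2*(7 - W/4)) (L(W) = -2*(-W/4)/(7 - W/4) = -(-1)*W/(2*(7 - W/4)) = W/(2*(7 - W/4)))
O = 1/38 (O = (-2*140/(-28 + 140))/(-17 - 78) = -2*140/112/(-95) = -2*140*1/112*(-1/95) = -5/2*(-1/95) = 1/38 ≈ 0.026316)
O - 1*30200 = 1/38 - 1*30200 = 1/38 - 30200 = -1147599/38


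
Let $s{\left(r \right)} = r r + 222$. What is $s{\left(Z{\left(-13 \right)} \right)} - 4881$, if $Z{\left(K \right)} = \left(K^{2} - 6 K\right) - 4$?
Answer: $54390$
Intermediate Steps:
$Z{\left(K \right)} = -4 + K^{2} - 6 K$
$s{\left(r \right)} = 222 + r^{2}$ ($s{\left(r \right)} = r^{2} + 222 = 222 + r^{2}$)
$s{\left(Z{\left(-13 \right)} \right)} - 4881 = \left(222 + \left(-4 + \left(-13\right)^{2} - -78\right)^{2}\right) - 4881 = \left(222 + \left(-4 + 169 + 78\right)^{2}\right) - 4881 = \left(222 + 243^{2}\right) - 4881 = \left(222 + 59049\right) - 4881 = 59271 - 4881 = 54390$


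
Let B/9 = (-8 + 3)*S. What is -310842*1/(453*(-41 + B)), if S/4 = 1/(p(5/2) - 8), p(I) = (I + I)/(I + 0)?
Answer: 103614/1661 ≈ 62.380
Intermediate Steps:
p(I) = 2 (p(I) = (2*I)/I = 2)
S = -2/3 (S = 4/(2 - 8) = 4/(-6) = 4*(-1/6) = -2/3 ≈ -0.66667)
B = 30 (B = 9*((-8 + 3)*(-2/3)) = 9*(-5*(-2/3)) = 9*(10/3) = 30)
-310842*1/(453*(-41 + B)) = -310842*1/(453*(-41 + 30)) = -310842/(453*(-11)) = -310842/(-4983) = -310842*(-1/4983) = 103614/1661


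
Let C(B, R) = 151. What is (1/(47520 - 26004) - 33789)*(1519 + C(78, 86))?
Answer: -607048442705/10758 ≈ -5.6428e+7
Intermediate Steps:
(1/(47520 - 26004) - 33789)*(1519 + C(78, 86)) = (1/(47520 - 26004) - 33789)*(1519 + 151) = (1/21516 - 33789)*1670 = -727004123/21516*1670 = -607048442705/10758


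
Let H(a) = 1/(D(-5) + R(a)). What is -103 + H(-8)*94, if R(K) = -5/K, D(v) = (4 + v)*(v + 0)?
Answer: -3883/45 ≈ -86.289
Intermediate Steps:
D(v) = v*(4 + v) (D(v) = (4 + v)*v = v*(4 + v))
H(a) = 1/(5 - 5/a) (H(a) = 1/(-5*(4 - 5) - 5/a) = 1/(-5*(-1) - 5/a) = 1/(5 - 5/a))
-103 + H(-8)*94 = -103 + ((⅕)*(-8)/(-1 - 8))*94 = -103 + ((⅕)*(-8)/(-9))*94 = -103 + ((⅕)*(-8)*(-⅑))*94 = -103 + (8/45)*94 = -103 + 752/45 = -3883/45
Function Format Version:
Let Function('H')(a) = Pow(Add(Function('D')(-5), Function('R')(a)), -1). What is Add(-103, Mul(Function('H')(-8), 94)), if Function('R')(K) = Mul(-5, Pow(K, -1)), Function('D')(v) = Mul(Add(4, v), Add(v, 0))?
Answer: Rational(-3883, 45) ≈ -86.289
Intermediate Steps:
Function('D')(v) = Mul(v, Add(4, v)) (Function('D')(v) = Mul(Add(4, v), v) = Mul(v, Add(4, v)))
Function('H')(a) = Pow(Add(5, Mul(-5, Pow(a, -1))), -1) (Function('H')(a) = Pow(Add(Mul(-5, Add(4, -5)), Mul(-5, Pow(a, -1))), -1) = Pow(Add(Mul(-5, -1), Mul(-5, Pow(a, -1))), -1) = Pow(Add(5, Mul(-5, Pow(a, -1))), -1))
Add(-103, Mul(Function('H')(-8), 94)) = Add(-103, Mul(Mul(Rational(1, 5), -8, Pow(Add(-1, -8), -1)), 94)) = Add(-103, Mul(Mul(Rational(1, 5), -8, Pow(-9, -1)), 94)) = Add(-103, Mul(Mul(Rational(1, 5), -8, Rational(-1, 9)), 94)) = Add(-103, Mul(Rational(8, 45), 94)) = Add(-103, Rational(752, 45)) = Rational(-3883, 45)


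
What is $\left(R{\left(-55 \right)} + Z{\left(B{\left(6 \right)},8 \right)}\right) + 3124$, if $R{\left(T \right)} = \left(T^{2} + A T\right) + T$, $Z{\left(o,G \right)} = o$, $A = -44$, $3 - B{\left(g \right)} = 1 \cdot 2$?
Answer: $8515$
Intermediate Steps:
$B{\left(g \right)} = 1$ ($B{\left(g \right)} = 3 - 1 \cdot 2 = 3 - 2 = 1$)
$R{\left(T \right)} = T^{2} - 43 T$ ($R{\left(T \right)} = \left(T^{2} - 44 T\right) + T = T^{2} - 43 T$)
$\left(R{\left(-55 \right)} + Z{\left(B{\left(6 \right)},8 \right)}\right) + 3124 = \left(- 55 \left(-43 - 55\right) + 1\right) + 3124 = \left(\left(-55\right) \left(-98\right) + 1\right) + 3124 = \left(5390 + 1\right) + 3124 = 5391 + 3124 = 8515$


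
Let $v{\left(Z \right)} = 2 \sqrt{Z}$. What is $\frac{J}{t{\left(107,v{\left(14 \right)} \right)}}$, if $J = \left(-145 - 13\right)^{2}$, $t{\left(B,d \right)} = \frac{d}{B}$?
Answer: $\frac{667787 \sqrt{14}}{7} \approx 3.5695 \cdot 10^{5}$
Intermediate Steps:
$J = 24964$ ($J = \left(-158\right)^{2} = 24964$)
$\frac{J}{t{\left(107,v{\left(14 \right)} \right)}} = \frac{24964}{2 \sqrt{14} \cdot \frac{1}{107}} = \frac{24964}{\frac{2}{107} \sqrt{14}} = 24964 \frac{107 \sqrt{14}}{28} = \frac{667787 \sqrt{14}}{7}$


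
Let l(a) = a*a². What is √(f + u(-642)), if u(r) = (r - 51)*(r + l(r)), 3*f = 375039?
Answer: √183374806503 ≈ 4.2822e+5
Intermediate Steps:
f = 125013 (f = (⅓)*375039 = 125013)
l(a) = a³
u(r) = (-51 + r)*(r + r³) (u(r) = (r - 51)*(r + r³) = (-51 + r)*(r + r³))
√(f + u(-642)) = √(125013 - 642*(-51 - 642 + (-642)³ - 51*(-642)²)) = √(125013 - 642*(-51 - 642 - 264609288 - 51*412164)) = √(125013 - 642*(-51 - 642 - 264609288 - 21020364)) = √(125013 - 642*(-285630345)) = √(125013 + 183374681490) = √183374806503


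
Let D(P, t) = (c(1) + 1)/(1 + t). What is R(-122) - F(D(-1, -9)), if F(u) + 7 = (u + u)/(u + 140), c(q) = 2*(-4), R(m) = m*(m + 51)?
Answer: 1395707/161 ≈ 8669.0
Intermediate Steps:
R(m) = m*(51 + m)
c(q) = -8
D(P, t) = -7/(1 + t) (D(P, t) = (-8 + 1)/(1 + t) = -7/(1 + t))
F(u) = -7 + 2*u/(140 + u) (F(u) = -7 + (u + u)/(u + 140) = -7 + (2*u)/(140 + u) = -7 + 2*u/(140 + u))
R(-122) - F(D(-1, -9)) = -122*(51 - 122) - 5*(-196 - (-7)/(1 - 9))/(140 - 7/(1 - 9)) = -122*(-71) - 5*(-196 - (-7)/(-8))/(140 - 7/(-8)) = 8662 - 5*(-196 - (-7)*(-1)/8)/(140 - 7*(-⅛)) = 8662 - 5*(-196 - 1*7/8)/(140 + 7/8) = 8662 - 5*(-196 - 7/8)/1127/8 = 8662 - 5*8*(-1575)/(1127*8) = 8662 - 1*(-1125/161) = 8662 + 1125/161 = 1395707/161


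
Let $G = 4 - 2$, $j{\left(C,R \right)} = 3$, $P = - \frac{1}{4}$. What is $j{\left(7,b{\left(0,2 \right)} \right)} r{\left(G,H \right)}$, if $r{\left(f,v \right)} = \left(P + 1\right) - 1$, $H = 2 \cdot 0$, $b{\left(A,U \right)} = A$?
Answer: $- \frac{3}{4} \approx -0.75$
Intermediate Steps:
$P = - \frac{1}{4}$ ($P = \left(-1\right) \frac{1}{4} = - \frac{1}{4} \approx -0.25$)
$H = 0$
$G = 2$ ($G = 4 - 2 = 2$)
$r{\left(f,v \right)} = - \frac{1}{4}$ ($r{\left(f,v \right)} = \left(- \frac{1}{4} + 1\right) - 1 = \frac{3}{4} - 1 = - \frac{1}{4}$)
$j{\left(7,b{\left(0,2 \right)} \right)} r{\left(G,H \right)} = 3 \left(- \frac{1}{4}\right) = - \frac{3}{4}$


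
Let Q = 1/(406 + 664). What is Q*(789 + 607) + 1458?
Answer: 780728/535 ≈ 1459.3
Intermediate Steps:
Q = 1/1070 ≈ 0.00093458
Q*(789 + 607) + 1458 = (789 + 607)/1070 + 1458 = (1/1070)*1396 + 1458 = 698/535 + 1458 = 780728/535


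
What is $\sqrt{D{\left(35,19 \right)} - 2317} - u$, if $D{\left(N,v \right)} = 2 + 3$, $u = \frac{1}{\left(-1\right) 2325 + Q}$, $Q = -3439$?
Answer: $\frac{1}{5764} + 34 i \sqrt{2} \approx 0.00017349 + 48.083 i$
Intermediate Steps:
$u = - \frac{1}{5764}$ ($u = \frac{1}{\left(-1\right) 2325 - 3439} = \frac{1}{-2325 - 3439} = \frac{1}{-5764} = - \frac{1}{5764} \approx -0.00017349$)
$D{\left(N,v \right)} = 5$
$\sqrt{D{\left(35,19 \right)} - 2317} - u = \sqrt{5 - 2317} - - \frac{1}{5764} = \sqrt{-2312} + \frac{1}{5764} = 34 i \sqrt{2} + \frac{1}{5764} = \frac{1}{5764} + 34 i \sqrt{2}$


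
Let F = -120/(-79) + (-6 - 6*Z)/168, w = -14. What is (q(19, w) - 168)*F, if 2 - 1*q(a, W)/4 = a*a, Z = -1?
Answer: -192480/79 ≈ -2436.5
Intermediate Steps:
F = 120/79 (F = -120/(-79) + (-6 - 6*(-1))/168 = -120*(-1/79) + (-6 + 6)*(1/168) = 120/79 + 0*(1/168) = 120/79 + 0 = 120/79 ≈ 1.5190)
q(a, W) = 8 - 4*a**2 (q(a, W) = 8 - 4*a*a = 8 - 4*a**2)
(q(19, w) - 168)*F = ((8 - 4*19**2) - 168)*(120/79) = ((8 - 4*361) - 168)*(120/79) = ((8 - 1444) - 168)*(120/79) = (-1436 - 168)*(120/79) = -1604*120/79 = -192480/79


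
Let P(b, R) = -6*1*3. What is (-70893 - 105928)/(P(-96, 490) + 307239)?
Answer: -176821/307221 ≈ -0.57555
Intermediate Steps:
P(b, R) = -18 (P(b, R) = -6*3 = -18)
(-70893 - 105928)/(P(-96, 490) + 307239) = (-70893 - 105928)/(-18 + 307239) = -176821/307221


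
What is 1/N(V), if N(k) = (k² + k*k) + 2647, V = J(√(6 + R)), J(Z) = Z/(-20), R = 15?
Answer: 200/529421 ≈ 0.00037777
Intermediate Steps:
J(Z) = -Z/20 (J(Z) = Z*(-1/20) = -Z/20)
V = -√21/20 (V = -√(6 + 15)/20 = -√21/20 ≈ -0.22913)
N(k) = 2647 + 2*k² (N(k) = (k² + k²) + 2647 = 2*k² + 2647 = 2647 + 2*k²)
1/N(V) = 1/(2647 + 2*(-√21/20)²) = 1/(2647 + 2*(21/400)) = 1/(2647 + 21/200) = 1/(529421/200) = 200/529421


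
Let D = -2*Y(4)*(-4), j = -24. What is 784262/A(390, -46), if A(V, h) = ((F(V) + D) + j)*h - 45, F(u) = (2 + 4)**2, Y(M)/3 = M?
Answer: -784262/5013 ≈ -156.45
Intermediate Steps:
Y(M) = 3*M
D = 96 (D = -6*4*(-4) = -2*12*(-4) = -24*(-4) = 96)
F(u) = 36 (F(u) = 6**2 = 36)
A(V, h) = -45 + 108*h (A(V, h) = ((36 + 96) - 24)*h - 45 = (132 - 24)*h - 45 = 108*h - 45 = -45 + 108*h)
784262/A(390, -46) = 784262/(-45 + 108*(-46)) = 784262/(-45 - 4968) = 784262/(-5013) = 784262*(-1/5013) = -784262/5013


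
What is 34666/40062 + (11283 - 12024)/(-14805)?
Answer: 30162004/32950995 ≈ 0.91536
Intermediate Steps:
34666/40062 + (11283 - 12024)/(-14805) = 34666*(1/40062) - 741*(-1/14805) = 17333/20031 + 247/4935 = 30162004/32950995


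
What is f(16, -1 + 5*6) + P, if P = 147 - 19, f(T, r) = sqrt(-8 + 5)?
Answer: 128 + I*sqrt(3) ≈ 128.0 + 1.732*I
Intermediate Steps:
f(T, r) = I*sqrt(3) (f(T, r) = sqrt(-3) = I*sqrt(3))
P = 128
f(16, -1 + 5*6) + P = I*sqrt(3) + 128 = 128 + I*sqrt(3)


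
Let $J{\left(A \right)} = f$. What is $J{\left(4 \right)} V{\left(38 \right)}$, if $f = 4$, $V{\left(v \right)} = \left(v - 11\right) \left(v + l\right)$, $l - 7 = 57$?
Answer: $11016$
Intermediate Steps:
$l = 64$ ($l = 7 + 57 = 64$)
$V{\left(v \right)} = \left(-11 + v\right) \left(64 + v\right)$ ($V{\left(v \right)} = \left(v - 11\right) \left(v + 64\right) = \left(-11 + v\right) \left(64 + v\right)$)
$J{\left(A \right)} = 4$
$J{\left(4 \right)} V{\left(38 \right)} = 4 \left(-704 + 38^{2} + 53 \cdot 38\right) = 4 \left(-704 + 1444 + 2014\right) = 4 \cdot 2754 = 11016$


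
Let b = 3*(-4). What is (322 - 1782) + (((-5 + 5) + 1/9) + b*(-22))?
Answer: -10763/9 ≈ -1195.9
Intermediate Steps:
b = -12
(322 - 1782) + (((-5 + 5) + 1/9) + b*(-22)) = (322 - 1782) + (((-5 + 5) + 1/9) - 12*(-22)) = -1460 + ((0 + ⅑) + 264) = -1460 + (⅑ + 264) = -1460 + 2377/9 = -10763/9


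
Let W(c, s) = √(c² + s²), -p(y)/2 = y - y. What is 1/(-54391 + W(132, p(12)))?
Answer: -1/54259 ≈ -1.8430e-5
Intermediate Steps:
p(y) = 0 (p(y) = -2*(y - y) = -2*0 = 0)
1/(-54391 + W(132, p(12))) = 1/(-54391 + √(132² + 0²)) = 1/(-54391 + √(17424 + 0)) = 1/(-54391 + √17424) = 1/(-54391 + 132) = 1/(-54259) = -1/54259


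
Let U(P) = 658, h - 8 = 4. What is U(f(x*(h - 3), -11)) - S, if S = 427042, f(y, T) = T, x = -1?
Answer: -426384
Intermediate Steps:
h = 12 (h = 8 + 4 = 12)
U(f(x*(h - 3), -11)) - S = 658 - 1*427042 = 658 - 427042 = -426384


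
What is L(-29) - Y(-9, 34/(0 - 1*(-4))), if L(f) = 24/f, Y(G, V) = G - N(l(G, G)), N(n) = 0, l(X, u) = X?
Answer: 237/29 ≈ 8.1724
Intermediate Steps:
Y(G, V) = G (Y(G, V) = G - 1*0 = G + 0 = G)
L(-29) - Y(-9, 34/(0 - 1*(-4))) = 24/(-29) - 1*(-9) = 24*(-1/29) + 9 = -24/29 + 9 = 237/29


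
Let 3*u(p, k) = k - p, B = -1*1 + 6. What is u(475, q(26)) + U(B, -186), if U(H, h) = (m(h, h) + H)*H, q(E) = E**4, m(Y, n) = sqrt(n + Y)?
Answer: 152192 + 10*I*sqrt(93) ≈ 1.5219e+5 + 96.437*I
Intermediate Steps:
m(Y, n) = sqrt(Y + n)
B = 5 (B = -1 + 6 = 5)
U(H, h) = H*(H + sqrt(2)*sqrt(h)) (U(H, h) = (sqrt(h + h) + H)*H = (sqrt(2*h) + H)*H = (sqrt(2)*sqrt(h) + H)*H = (H + sqrt(2)*sqrt(h))*H = H*(H + sqrt(2)*sqrt(h)))
u(p, k) = -p/3 + k/3 (u(p, k) = (k - p)/3 = -p/3 + k/3)
u(475, q(26)) + U(B, -186) = (-1/3*475 + (1/3)*26**4) + 5*(5 + sqrt(2)*sqrt(-186)) = (-475/3 + (1/3)*456976) + 5*(5 + sqrt(2)*(I*sqrt(186))) = (-475/3 + 456976/3) + 5*(5 + 2*I*sqrt(93)) = 152167 + (25 + 10*I*sqrt(93)) = 152192 + 10*I*sqrt(93)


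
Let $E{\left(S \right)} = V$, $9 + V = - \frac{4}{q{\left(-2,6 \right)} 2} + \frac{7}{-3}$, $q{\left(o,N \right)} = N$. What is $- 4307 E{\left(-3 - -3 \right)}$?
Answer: $\frac{150745}{3} \approx 50248.0$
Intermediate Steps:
$V = - \frac{35}{3}$ ($V = -9 + \left(- \frac{4}{6 \cdot 2} + \frac{7}{-3}\right) = -9 - \left(\frac{7}{3} + \frac{4}{12}\right) = -9 - \frac{8}{3} = - \frac{35}{3} \approx -11.667$)
$E{\left(S \right)} = - \frac{35}{3}$
$- 4307 E{\left(-3 - -3 \right)} = \left(-4307\right) \left(- \frac{35}{3}\right) = \frac{150745}{3}$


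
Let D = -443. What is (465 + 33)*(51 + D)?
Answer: -195216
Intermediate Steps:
(465 + 33)*(51 + D) = (465 + 33)*(51 - 443) = 498*(-392) = -195216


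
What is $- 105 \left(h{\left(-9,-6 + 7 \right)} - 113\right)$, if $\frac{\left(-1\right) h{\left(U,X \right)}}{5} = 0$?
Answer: $11865$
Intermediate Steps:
$h{\left(U,X \right)} = 0$ ($h{\left(U,X \right)} = \left(-5\right) 0 = 0$)
$- 105 \left(h{\left(-9,-6 + 7 \right)} - 113\right) = - 105 \left(0 - 113\right) = \left(-105\right) \left(-113\right) = 11865$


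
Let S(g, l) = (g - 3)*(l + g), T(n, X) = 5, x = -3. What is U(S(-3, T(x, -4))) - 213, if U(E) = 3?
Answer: -210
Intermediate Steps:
S(g, l) = (-3 + g)*(g + l)
U(S(-3, T(x, -4))) - 213 = 3 - 213 = -210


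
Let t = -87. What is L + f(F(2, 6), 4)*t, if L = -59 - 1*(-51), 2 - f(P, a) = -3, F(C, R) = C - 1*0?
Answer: -443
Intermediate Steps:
F(C, R) = C (F(C, R) = C + 0 = C)
f(P, a) = 5 (f(P, a) = 2 - 1*(-3) = 2 + 3 = 5)
L = -8 (L = -59 + 51 = -8)
L + f(F(2, 6), 4)*t = -8 + 5*(-87) = -8 - 435 = -443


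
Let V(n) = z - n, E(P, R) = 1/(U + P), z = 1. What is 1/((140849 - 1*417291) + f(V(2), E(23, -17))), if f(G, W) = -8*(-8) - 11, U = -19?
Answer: -1/276389 ≈ -3.6181e-6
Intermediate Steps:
E(P, R) = 1/(-19 + P)
V(n) = 1 - n
f(G, W) = 53 (f(G, W) = 64 - 11 = 53)
1/((140849 - 1*417291) + f(V(2), E(23, -17))) = 1/((140849 - 1*417291) + 53) = 1/((140849 - 417291) + 53) = 1/(-276442 + 53) = 1/(-276389) = -1/276389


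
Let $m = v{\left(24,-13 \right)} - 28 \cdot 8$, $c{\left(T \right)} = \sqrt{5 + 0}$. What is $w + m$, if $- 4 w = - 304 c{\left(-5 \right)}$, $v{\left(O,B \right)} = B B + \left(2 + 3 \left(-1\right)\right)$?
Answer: $-56 + 76 \sqrt{5} \approx 113.94$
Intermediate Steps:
$c{\left(T \right)} = \sqrt{5}$
$v{\left(O,B \right)} = -1 + B^{2}$ ($v{\left(O,B \right)} = B^{2} + \left(2 - 3\right) = B^{2} - 1 = -1 + B^{2}$)
$w = 76 \sqrt{5}$ ($w = - \frac{\left(-304\right) \sqrt{5}}{4} = 76 \sqrt{5} \approx 169.94$)
$m = -56$ ($m = \left(-1 + \left(-13\right)^{2}\right) - 28 \cdot 8 = \left(-1 + 169\right) - 224 = 168 - 224 = -56$)
$w + m = 76 \sqrt{5} - 56 = -56 + 76 \sqrt{5}$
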